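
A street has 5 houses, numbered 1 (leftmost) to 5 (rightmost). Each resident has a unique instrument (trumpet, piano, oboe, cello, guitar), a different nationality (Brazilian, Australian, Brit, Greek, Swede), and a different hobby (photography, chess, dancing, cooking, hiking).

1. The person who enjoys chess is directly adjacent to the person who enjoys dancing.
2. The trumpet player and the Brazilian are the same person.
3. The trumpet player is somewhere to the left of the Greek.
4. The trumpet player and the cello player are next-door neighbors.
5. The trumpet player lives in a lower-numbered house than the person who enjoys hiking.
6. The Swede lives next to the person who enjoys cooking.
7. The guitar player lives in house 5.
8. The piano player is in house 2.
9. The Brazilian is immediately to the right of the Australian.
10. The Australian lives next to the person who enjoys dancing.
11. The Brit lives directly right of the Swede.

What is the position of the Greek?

5

From clue 7, the guitar player must be in house 5.
From clue 8, the piano player must be in house 2.
The only instrument still possible for house 1 is oboe.
That leaves Swede as the nationality for house 1.
Clue 6: the person who enjoys cooking is in house 2.
From clue 11, the Brit must be in house 2.
So house 5 gets Greek for nationality.
From clue 9, the Brazilian must be in house 4.
From clue 10, the person who enjoys dancing must be in house 4.
The only nationality still possible for house 3 is Australian.
The only hobby still possible for house 1 is photography.
So house 3 gets chess for hobby.
The only hobby still possible for house 5 is hiking.
Clue 2 places the trumpet player in house 4.
By clue 4, the cello player is in house 3.
So: house 1 = oboe/Swede/photography, house 2 = piano/Brit/cooking, house 3 = cello/Australian/chess, house 4 = trumpet/Brazilian/dancing, house 5 = guitar/Greek/hiking.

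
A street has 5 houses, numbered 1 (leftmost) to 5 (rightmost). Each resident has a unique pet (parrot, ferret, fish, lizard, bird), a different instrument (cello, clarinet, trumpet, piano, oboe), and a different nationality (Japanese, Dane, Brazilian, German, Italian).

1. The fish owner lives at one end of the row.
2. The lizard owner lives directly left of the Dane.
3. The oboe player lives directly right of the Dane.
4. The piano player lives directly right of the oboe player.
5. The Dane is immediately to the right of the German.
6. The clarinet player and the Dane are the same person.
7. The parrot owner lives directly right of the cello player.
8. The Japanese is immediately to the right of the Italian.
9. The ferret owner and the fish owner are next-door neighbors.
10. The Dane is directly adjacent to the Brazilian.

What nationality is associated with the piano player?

House 5's nationality must be Japanese (nothing else left).
Clue 8: the Italian is in house 4.
The ferret owner is narrowed to house 2 or 4; consider each.
Placing it in house 2 leads to a contradiction, so it's in house 4.
The fish owner is in house 5 (clue 9).
The lizard owner is narrowed to house 1 or 2; consider each.
Placing it in house 2 leads to a contradiction, so it's in house 1.
By clue 2, the Dane is in house 2.
From clue 3, the oboe player must be in house 3.
From clue 4, the piano player must be in house 4.
Clue 5: the German is in house 1.
The clarinet player is in house 2 (clue 6).
House 5's instrument must be trumpet (nothing else left).
So house 3 gets Brazilian for nationality.
By clue 7, the parrot owner is in house 2.
That leaves bird as the pet for house 3.
So house 1 gets cello for instrument.
So: house 1 = lizard/cello/German, house 2 = parrot/clarinet/Dane, house 3 = bird/oboe/Brazilian, house 4 = ferret/piano/Italian, house 5 = fish/trumpet/Japanese.

Italian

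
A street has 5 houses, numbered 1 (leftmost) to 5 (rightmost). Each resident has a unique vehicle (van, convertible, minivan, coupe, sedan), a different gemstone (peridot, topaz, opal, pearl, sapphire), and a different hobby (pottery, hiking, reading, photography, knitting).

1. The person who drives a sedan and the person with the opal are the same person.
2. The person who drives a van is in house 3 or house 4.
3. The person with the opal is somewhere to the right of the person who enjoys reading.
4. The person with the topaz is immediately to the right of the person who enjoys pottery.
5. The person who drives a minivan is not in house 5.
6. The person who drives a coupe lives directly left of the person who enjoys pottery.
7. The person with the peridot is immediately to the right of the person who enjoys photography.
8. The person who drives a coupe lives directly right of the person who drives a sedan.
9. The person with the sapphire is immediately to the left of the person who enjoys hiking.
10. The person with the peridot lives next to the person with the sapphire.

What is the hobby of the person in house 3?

knitting

The only vehicle still possible for house 5 is convertible.
The person who drives a sedan is in house 2 (clue 1).
By clue 1, the person with the opal is in house 2.
By clue 3, the person who enjoys reading is in house 1.
Clue 8 places the person who drives a coupe in house 3.
The only vehicle still possible for house 1 is minivan.
House 4's vehicle must be van (nothing else left).
By clue 6, the person who enjoys pottery is in house 4.
House 1's gemstone must be pearl (nothing else left).
The person with the topaz is in house 5 (clue 4).
From clue 9, the person with the sapphire must be in house 4.
By clue 9, the person who enjoys hiking is in house 5.
Clue 10: the person with the peridot is in house 3.
From clue 7, the person who enjoys photography must be in house 2.
House 3's hobby must be knitting (nothing else left).
So: house 1 = minivan/pearl/reading, house 2 = sedan/opal/photography, house 3 = coupe/peridot/knitting, house 4 = van/sapphire/pottery, house 5 = convertible/topaz/hiking.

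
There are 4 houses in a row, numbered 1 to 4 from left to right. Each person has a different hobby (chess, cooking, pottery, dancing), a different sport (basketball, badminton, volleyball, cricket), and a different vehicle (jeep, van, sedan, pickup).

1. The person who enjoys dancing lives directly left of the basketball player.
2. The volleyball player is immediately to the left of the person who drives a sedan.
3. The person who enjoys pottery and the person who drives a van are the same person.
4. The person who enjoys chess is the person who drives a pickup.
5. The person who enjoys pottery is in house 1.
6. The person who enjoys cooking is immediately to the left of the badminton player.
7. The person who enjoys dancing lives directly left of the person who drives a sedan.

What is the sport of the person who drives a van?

cricket

By clue 5, the person who enjoys pottery is in house 1.
The only hobby still possible for house 4 is chess.
By clue 3, the person who drives a van is in house 1.
Clue 4: the person who drives a pickup is in house 4.
House 2's vehicle must be jeep (nothing else left).
The only vehicle still possible for house 3 is sedan.
From clue 2, the volleyball player must be in house 2.
The person who enjoys dancing is in house 2 (clue 7).
The only hobby still possible for house 3 is cooking.
House 1 sport: only cricket fits.
Clue 1 places the basketball player in house 3.
Clue 6: the badminton player is in house 4.
So: house 1 = pottery/cricket/van, house 2 = dancing/volleyball/jeep, house 3 = cooking/basketball/sedan, house 4 = chess/badminton/pickup.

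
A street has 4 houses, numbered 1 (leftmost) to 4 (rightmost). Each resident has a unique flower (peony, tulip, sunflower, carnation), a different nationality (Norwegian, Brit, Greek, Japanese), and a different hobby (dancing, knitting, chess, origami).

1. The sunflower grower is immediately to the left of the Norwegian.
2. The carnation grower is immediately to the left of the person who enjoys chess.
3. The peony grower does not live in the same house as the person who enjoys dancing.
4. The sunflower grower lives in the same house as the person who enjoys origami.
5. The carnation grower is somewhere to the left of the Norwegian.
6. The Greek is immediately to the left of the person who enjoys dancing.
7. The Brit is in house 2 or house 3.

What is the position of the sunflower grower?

3

The Brit is narrowed to house 2 or 3; consider each.
Placing it in house 3 leads to a contradiction, so it's in house 2.
House 1 hobby: only knitting fits.
The sunflower grower is narrowed to house 2 or 3; consider each.
Placing it in house 2 leads to a contradiction, so it's in house 3.
From clue 1, the Norwegian must be in house 4.
The person who enjoys origami is in house 3 (clue 4).
The carnation grower is in house 1 (clue 2).
Clue 2: the person who enjoys chess is in house 2.
That leaves dancing as the hobby for house 4.
The peony grower is in house 2 (clue 3).
The Greek is in house 3 (clue 6).
House 4 flower: only tulip fits.
House 1's nationality must be Japanese (nothing else left).
So: house 1 = carnation/Japanese/knitting, house 2 = peony/Brit/chess, house 3 = sunflower/Greek/origami, house 4 = tulip/Norwegian/dancing.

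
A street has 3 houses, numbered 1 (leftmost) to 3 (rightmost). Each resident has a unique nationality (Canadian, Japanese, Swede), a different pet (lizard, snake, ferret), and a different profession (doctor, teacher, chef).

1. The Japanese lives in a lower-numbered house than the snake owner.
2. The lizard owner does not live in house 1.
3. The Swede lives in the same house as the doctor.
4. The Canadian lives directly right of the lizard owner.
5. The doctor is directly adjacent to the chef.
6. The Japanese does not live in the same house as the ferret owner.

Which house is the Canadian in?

The Canadian is in house 3 (clue 4).
The lizard owner is in house 2 (clue 4).
House 1 pet: only ferret fits.
That leaves snake as the pet for house 3.
Clue 6 places the Japanese in house 2.
That leaves Swede as the nationality for house 1.
By clue 3, the doctor is in house 1.
Clue 5 places the chef in house 2.
House 3 profession: only teacher fits.
So: house 1 = Swede/ferret/doctor, house 2 = Japanese/lizard/chef, house 3 = Canadian/snake/teacher.

3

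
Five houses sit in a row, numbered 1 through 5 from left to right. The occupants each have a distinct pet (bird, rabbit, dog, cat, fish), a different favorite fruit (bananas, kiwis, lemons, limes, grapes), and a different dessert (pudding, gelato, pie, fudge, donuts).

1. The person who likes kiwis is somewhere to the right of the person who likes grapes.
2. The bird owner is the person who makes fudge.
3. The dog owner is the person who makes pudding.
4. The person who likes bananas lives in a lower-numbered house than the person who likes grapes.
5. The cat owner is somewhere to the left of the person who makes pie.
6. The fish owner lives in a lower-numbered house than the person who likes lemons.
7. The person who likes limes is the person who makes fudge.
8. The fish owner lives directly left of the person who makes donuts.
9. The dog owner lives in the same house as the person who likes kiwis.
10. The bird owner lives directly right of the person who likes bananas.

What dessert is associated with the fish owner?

House 1 favorite fruit: only bananas fits.
House 1 dessert: only gelato fits.
Clue 10 places the bird owner in house 2.
Clue 2 places the person who makes fudge in house 2.
The person who likes limes is in house 2 (clue 7).
House 3 favorite fruit: only grapes fits.
So house 3 gets pie for dessert.
From clue 5, the cat owner must be in house 1.
The dog owner is narrowed to house 4 or 5; consider each.
Placing it in house 4 leads to a contradiction, so it's in house 5.
Clue 3 places the person who makes pudding in house 5.
The person who likes kiwis is in house 5 (clue 9).
House 4 favorite fruit: only lemons fits.
So house 4 gets donuts for dessert.
Clue 6: the fish owner is in house 3.
So house 4 gets rabbit for pet.
So: house 1 = cat/bananas/gelato, house 2 = bird/limes/fudge, house 3 = fish/grapes/pie, house 4 = rabbit/lemons/donuts, house 5 = dog/kiwis/pudding.

pie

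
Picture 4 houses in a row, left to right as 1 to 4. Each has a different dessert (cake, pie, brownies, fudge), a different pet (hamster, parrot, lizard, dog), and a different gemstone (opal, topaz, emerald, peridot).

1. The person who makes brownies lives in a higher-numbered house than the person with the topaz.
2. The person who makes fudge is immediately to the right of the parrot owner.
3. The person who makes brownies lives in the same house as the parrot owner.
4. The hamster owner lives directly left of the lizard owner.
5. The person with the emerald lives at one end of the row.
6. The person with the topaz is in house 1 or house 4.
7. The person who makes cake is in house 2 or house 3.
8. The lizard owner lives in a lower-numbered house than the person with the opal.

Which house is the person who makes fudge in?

4

From clue 6, the person with the topaz must be in house 1.
The only dessert still possible for house 1 is pie.
The only dessert still possible for house 4 is fudge.
That leaves dog as the pet for house 4.
So house 2 gets peridot for gemstone.
House 3 gemstone: only opal fits.
House 4 gemstone: only emerald fits.
Clue 2: the parrot owner is in house 3.
The person who makes brownies is in house 3 (clue 3).
The lizard owner is in house 2 (clue 8).
That leaves cake as the dessert for house 2.
So house 1 gets hamster for pet.
So: house 1 = pie/hamster/topaz, house 2 = cake/lizard/peridot, house 3 = brownies/parrot/opal, house 4 = fudge/dog/emerald.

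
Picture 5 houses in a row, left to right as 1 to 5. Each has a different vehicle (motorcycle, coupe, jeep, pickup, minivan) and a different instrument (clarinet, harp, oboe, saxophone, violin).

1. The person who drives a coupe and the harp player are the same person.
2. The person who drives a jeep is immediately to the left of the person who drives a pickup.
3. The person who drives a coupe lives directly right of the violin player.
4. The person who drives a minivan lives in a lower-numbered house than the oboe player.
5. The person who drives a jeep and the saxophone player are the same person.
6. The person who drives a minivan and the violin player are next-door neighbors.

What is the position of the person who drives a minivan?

1

The person who drives a coupe is narrowed to house 2 or 3 or 4 or 5; consider each.
Placing it in house 2 and house 4 and house 5 leads to a contradiction, so it's in house 3.
Clue 1: the harp player is in house 3.
From clue 3, the violin player must be in house 2.
House 1 vehicle: only minivan fits.
Clue 2: the person who drives a jeep is in house 4.
The person who drives a pickup is in house 5 (clue 2).
From clue 5, the saxophone player must be in house 4.
The only vehicle still possible for house 2 is motorcycle.
So house 1 gets clarinet for instrument.
House 5 instrument: only oboe fits.
So: house 1 = minivan/clarinet, house 2 = motorcycle/violin, house 3 = coupe/harp, house 4 = jeep/saxophone, house 5 = pickup/oboe.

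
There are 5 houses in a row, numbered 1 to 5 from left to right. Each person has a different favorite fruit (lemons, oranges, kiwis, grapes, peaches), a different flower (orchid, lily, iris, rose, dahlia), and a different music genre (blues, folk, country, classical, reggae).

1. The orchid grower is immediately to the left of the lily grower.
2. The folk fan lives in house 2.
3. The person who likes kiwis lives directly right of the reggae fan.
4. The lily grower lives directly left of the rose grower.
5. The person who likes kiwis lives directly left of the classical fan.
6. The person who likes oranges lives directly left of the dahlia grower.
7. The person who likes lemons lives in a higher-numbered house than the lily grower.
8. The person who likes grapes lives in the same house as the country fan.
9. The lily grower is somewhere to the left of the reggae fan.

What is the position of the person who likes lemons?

Clue 2: the folk fan is in house 2.
The person who likes kiwis is in house 4 (clue 3).
The reggae fan is in house 3 (clue 3).
Clue 5 places the classical fan in house 5.
Clue 9 places the lily grower in house 2.
Clue 4: the rose grower is in house 3.
The person who likes grapes is in house 1 (clue 8).
By clue 8, the country fan is in house 1.
House 1 flower: only orchid fits.
House 4's flower must be dahlia (nothing else left).
That leaves iris as the flower for house 5.
House 4 music genre: only blues fits.
From clue 6, the person who likes oranges must be in house 3.
House 2 favorite fruit: only peaches fits.
House 5 favorite fruit: only lemons fits.
So: house 1 = grapes/orchid/country, house 2 = peaches/lily/folk, house 3 = oranges/rose/reggae, house 4 = kiwis/dahlia/blues, house 5 = lemons/iris/classical.

5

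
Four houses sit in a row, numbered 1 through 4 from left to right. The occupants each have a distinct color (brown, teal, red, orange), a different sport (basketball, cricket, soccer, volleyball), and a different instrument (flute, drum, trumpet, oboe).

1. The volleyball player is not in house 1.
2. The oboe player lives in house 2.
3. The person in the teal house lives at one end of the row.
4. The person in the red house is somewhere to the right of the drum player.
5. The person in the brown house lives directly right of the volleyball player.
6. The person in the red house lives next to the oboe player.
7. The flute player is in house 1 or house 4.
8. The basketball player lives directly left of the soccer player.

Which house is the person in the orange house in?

2

By clue 2, the oboe player is in house 2.
The person in the red house is in house 3 (clue 6).
So house 2 gets orange for color.
From clue 4, the drum player must be in house 1.
Clue 5 places the volleyball player in house 3.
So house 1 gets teal for color.
House 4's color must be brown (nothing else left).
House 3 instrument: only trumpet fits.
The only instrument still possible for house 4 is flute.
Clue 8: the basketball player is in house 1.
By clue 8, the soccer player is in house 2.
The only sport still possible for house 4 is cricket.
So: house 1 = teal/basketball/drum, house 2 = orange/soccer/oboe, house 3 = red/volleyball/trumpet, house 4 = brown/cricket/flute.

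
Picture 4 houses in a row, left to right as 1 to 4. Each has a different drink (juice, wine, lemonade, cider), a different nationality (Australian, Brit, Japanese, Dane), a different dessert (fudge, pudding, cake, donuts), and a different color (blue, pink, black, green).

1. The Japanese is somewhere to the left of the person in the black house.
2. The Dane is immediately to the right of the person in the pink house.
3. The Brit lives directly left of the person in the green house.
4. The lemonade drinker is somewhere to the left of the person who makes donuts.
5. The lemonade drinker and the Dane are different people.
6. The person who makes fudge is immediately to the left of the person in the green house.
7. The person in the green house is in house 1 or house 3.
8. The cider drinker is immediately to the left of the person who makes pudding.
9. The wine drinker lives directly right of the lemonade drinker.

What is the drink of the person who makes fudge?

wine

Clue 7: the person in the green house is in house 3.
By clue 3, the Brit is in house 2.
Clue 6 places the person who makes fudge in house 2.
That leaves Dane as the nationality for house 3.
The only nationality still possible for house 4 is Australian.
The only dessert still possible for house 1 is cake.
From clue 2, the person in the pink house must be in house 2.
House 4's drink must be juice (nothing else left).
House 1 nationality: only Japanese fits.
So house 1 gets blue for color.
The only color still possible for house 4 is black.
House 1 drink: only lemonade fits.
Clue 9: the wine drinker is in house 2.
So house 3 gets cider for drink.
Clue 8: the person who makes pudding is in house 4.
House 3's dessert must be donuts (nothing else left).
So: house 1 = lemonade/Japanese/cake/blue, house 2 = wine/Brit/fudge/pink, house 3 = cider/Dane/donuts/green, house 4 = juice/Australian/pudding/black.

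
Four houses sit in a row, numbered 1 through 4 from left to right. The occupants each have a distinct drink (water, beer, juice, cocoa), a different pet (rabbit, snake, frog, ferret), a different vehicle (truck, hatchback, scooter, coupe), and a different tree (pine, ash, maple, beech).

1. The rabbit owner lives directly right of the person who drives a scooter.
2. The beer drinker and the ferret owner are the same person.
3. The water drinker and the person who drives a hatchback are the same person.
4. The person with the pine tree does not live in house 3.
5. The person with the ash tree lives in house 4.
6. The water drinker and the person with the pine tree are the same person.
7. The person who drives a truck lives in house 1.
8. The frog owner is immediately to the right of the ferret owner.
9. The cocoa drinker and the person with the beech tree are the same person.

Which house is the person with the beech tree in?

Clue 5: the person with the ash tree is in house 4.
Clue 7 places the person who drives a truck in house 1.
Clue 6 places the water drinker in house 2.
Clue 6: the person with the pine tree is in house 2.
So house 4 gets juice for drink.
The person who drives a hatchback is in house 2 (clue 3).
So house 3 gets scooter for vehicle.
The only vehicle still possible for house 4 is coupe.
Clue 1 places the rabbit owner in house 4.
The only pet still possible for house 2 is frog.
The ferret owner is in house 1 (clue 8).
The only pet still possible for house 3 is snake.
From clue 2, the beer drinker must be in house 1.
House 3's drink must be cocoa (nothing else left).
From clue 9, the person with the beech tree must be in house 3.
So house 1 gets maple for tree.
So: house 1 = beer/ferret/truck/maple, house 2 = water/frog/hatchback/pine, house 3 = cocoa/snake/scooter/beech, house 4 = juice/rabbit/coupe/ash.

3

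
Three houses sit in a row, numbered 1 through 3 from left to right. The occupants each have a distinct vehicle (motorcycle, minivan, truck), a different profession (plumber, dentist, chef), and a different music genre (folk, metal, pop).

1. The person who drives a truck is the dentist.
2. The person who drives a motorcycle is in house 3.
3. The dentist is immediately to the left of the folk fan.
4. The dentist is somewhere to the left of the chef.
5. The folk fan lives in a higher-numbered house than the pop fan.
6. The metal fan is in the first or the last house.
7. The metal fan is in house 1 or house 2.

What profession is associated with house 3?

chef

From clue 2, the person who drives a motorcycle must be in house 3.
Clue 7 places the metal fan in house 1.
That leaves pop as the music genre for house 2.
House 3's music genre must be folk (nothing else left).
By clue 3, the dentist is in house 2.
By clue 4, the chef is in house 3.
That leaves plumber as the profession for house 1.
By clue 1, the person who drives a truck is in house 2.
House 1 vehicle: only minivan fits.
So: house 1 = minivan/plumber/metal, house 2 = truck/dentist/pop, house 3 = motorcycle/chef/folk.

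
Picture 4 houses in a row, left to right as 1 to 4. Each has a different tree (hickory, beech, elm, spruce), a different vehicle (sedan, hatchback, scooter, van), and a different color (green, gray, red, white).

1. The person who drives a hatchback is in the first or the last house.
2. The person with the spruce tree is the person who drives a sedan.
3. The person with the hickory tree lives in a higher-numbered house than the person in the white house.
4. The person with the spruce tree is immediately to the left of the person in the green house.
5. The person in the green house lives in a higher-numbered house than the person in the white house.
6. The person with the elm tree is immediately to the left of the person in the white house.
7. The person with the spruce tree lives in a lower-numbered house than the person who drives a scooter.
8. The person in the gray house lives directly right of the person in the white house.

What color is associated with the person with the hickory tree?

House 1's color must be red (nothing else left).
That leaves white as the color for house 2.
The person with the elm tree is in house 1 (clue 6).
By clue 8, the person in the gray house is in house 3.
The only color still possible for house 4 is green.
The person with the spruce tree is in house 3 (clue 4).
Clue 7: the person who drives a scooter is in house 4.
That leaves beech as the tree for house 2.
So house 4 gets hickory for tree.
From clue 2, the person who drives a sedan must be in house 3.
So house 1 gets hatchback for vehicle.
So house 2 gets van for vehicle.
So: house 1 = elm/hatchback/red, house 2 = beech/van/white, house 3 = spruce/sedan/gray, house 4 = hickory/scooter/green.

green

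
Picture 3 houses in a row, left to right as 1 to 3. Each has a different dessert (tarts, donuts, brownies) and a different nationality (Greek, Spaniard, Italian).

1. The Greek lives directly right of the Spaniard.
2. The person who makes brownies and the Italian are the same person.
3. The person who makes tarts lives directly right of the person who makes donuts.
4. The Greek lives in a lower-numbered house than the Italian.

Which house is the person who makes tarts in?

By clue 4, the Greek is in house 2.
Clue 4 places the Italian in house 3.
So house 1 gets Spaniard for nationality.
Clue 2: the person who makes brownies is in house 3.
House 1's dessert must be donuts (nothing else left).
The only dessert still possible for house 2 is tarts.
So: house 1 = donuts/Spaniard, house 2 = tarts/Greek, house 3 = brownies/Italian.

2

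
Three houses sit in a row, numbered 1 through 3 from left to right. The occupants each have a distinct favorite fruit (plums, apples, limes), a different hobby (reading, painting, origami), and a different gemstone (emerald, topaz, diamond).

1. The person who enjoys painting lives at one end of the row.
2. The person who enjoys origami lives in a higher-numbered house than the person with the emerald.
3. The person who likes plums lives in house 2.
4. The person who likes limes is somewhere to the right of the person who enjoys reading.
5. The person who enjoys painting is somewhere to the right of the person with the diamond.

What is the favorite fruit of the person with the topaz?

limes

By clue 3, the person who likes plums is in house 2.
Clue 5 places the person who enjoys painting in house 3.
That leaves apples as the favorite fruit for house 1.
House 3's favorite fruit must be limes (nothing else left).
House 1 hobby: only reading fits.
House 2's hobby must be origami (nothing else left).
So house 3 gets topaz for gemstone.
By clue 2, the person with the emerald is in house 1.
So house 2 gets diamond for gemstone.
So: house 1 = apples/reading/emerald, house 2 = plums/origami/diamond, house 3 = limes/painting/topaz.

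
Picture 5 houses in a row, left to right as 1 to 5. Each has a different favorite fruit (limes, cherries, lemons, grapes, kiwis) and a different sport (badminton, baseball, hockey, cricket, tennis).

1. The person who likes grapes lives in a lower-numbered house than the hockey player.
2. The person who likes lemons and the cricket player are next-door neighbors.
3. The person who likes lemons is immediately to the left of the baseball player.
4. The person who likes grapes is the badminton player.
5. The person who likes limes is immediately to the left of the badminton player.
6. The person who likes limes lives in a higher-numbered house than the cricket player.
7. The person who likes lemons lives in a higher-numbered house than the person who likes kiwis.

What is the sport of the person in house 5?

House 5's favorite fruit must be cherries (nothing else left).
House 1 favorite fruit: only kiwis fits.
House 4 favorite fruit: only grapes fits.
The hockey player is in house 5 (clue 1).
Clue 4: the badminton player is in house 4.
The person who likes limes is in house 3 (clue 5).
So house 2 gets lemons for favorite fruit.
That leaves baseball as the sport for house 3.
By clue 2, the cricket player is in house 1.
The only sport still possible for house 2 is tennis.
So: house 1 = kiwis/cricket, house 2 = lemons/tennis, house 3 = limes/baseball, house 4 = grapes/badminton, house 5 = cherries/hockey.

hockey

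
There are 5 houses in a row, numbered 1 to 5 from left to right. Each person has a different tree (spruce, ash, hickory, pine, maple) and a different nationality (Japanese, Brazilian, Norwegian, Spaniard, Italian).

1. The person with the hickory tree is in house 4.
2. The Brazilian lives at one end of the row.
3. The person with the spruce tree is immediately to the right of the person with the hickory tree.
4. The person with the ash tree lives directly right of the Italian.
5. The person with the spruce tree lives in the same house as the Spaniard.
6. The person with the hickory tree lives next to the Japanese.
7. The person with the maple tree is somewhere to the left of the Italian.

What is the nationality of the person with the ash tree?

The person with the hickory tree is in house 4 (clue 1).
Clue 3 places the person with the spruce tree in house 5.
From clue 5, the Spaniard must be in house 5.
From clue 4, the person with the ash tree must be in house 3.
Clue 4: the Italian is in house 2.
From clue 7, the person with the maple tree must be in house 1.
House 2 tree: only pine fits.
House 1 nationality: only Brazilian fits.
That leaves Japanese as the nationality for house 3.
That leaves Norwegian as the nationality for house 4.
So: house 1 = maple/Brazilian, house 2 = pine/Italian, house 3 = ash/Japanese, house 4 = hickory/Norwegian, house 5 = spruce/Spaniard.

Japanese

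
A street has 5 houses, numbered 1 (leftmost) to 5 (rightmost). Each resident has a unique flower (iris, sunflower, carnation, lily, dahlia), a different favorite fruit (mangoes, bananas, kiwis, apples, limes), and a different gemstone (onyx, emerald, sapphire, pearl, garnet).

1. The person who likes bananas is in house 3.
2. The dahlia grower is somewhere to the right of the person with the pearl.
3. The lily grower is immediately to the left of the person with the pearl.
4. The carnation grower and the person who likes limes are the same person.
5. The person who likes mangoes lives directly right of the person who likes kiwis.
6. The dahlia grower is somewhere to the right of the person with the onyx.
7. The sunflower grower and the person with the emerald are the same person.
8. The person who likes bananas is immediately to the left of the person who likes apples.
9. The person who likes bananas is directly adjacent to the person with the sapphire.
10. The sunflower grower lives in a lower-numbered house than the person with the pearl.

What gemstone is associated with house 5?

garnet

Clue 1: the person who likes bananas is in house 3.
Clue 8 places the person who likes apples in house 4.
Clue 5: the person who likes mangoes is in house 2.
By clue 5, the person who likes kiwis is in house 1.
That leaves limes as the favorite fruit for house 5.
The only gemstone still possible for house 5 is garnet.
From clue 4, the carnation grower must be in house 5.
The only gemstone still possible for house 4 is sapphire.
The dahlia grower is narrowed to house 3 or 4; consider each.
Placing it in house 3 leads to a contradiction, so it's in house 4.
House 3 flower: only iris fits.
The lily grower is narrowed to house 1 or 2; consider each.
Placing it in house 1 leads to a contradiction, so it's in house 2.
Clue 3 places the person with the pearl in house 3.
House 1's flower must be sunflower (nothing else left).
The person with the emerald is in house 1 (clue 7).
The only gemstone still possible for house 2 is onyx.
So: house 1 = sunflower/kiwis/emerald, house 2 = lily/mangoes/onyx, house 3 = iris/bananas/pearl, house 4 = dahlia/apples/sapphire, house 5 = carnation/limes/garnet.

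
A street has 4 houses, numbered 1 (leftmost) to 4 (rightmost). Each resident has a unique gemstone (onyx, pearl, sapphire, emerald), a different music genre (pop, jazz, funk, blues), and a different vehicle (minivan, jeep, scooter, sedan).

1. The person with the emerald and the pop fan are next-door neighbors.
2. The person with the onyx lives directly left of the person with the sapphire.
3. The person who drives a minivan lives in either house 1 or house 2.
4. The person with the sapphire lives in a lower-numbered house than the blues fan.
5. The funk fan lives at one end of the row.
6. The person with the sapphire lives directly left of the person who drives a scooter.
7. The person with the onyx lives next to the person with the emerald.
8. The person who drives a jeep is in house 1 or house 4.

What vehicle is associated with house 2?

The only gemstone still possible for house 4 is pearl.
The person with the onyx is narrowed to house 1 or 2; consider each.
Placing it in house 1 leads to a contradiction, so it's in house 2.
Clue 2 places the person with the sapphire in house 3.
From clue 4, the blues fan must be in house 4.
From clue 6, the person who drives a scooter must be in house 4.
House 1 gemstone: only emerald fits.
The only vehicle still possible for house 3 is sedan.
Clue 1: the pop fan is in house 2.
That leaves funk as the music genre for house 1.
So house 3 gets jazz for music genre.
House 1's vehicle must be jeep (nothing else left).
The only vehicle still possible for house 2 is minivan.
So: house 1 = emerald/funk/jeep, house 2 = onyx/pop/minivan, house 3 = sapphire/jazz/sedan, house 4 = pearl/blues/scooter.

minivan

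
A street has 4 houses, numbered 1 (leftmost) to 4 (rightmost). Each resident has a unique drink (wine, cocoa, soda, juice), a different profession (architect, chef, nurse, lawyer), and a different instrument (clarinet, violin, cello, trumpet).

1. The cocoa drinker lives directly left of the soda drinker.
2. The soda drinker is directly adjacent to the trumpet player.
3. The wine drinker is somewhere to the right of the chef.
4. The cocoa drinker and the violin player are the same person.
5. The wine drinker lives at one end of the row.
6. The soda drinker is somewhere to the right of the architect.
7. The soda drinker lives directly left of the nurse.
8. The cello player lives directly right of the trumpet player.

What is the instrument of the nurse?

trumpet

Clue 5: the wine drinker is in house 4.
The cocoa drinker is narrowed to house 1 or 2; consider each.
Placing it in house 2 leads to a contradiction, so it's in house 1.
The soda drinker is in house 2 (clue 1).
By clue 4, the violin player is in house 1.
From clue 6, the architect must be in house 1.
Clue 7: the nurse is in house 3.
The only drink still possible for house 3 is juice.
So house 4 gets lawyer for profession.
House 3's instrument must be trumpet (nothing else left).
By clue 8, the cello player is in house 4.
So house 2 gets chef for profession.
The only instrument still possible for house 2 is clarinet.
So: house 1 = cocoa/architect/violin, house 2 = soda/chef/clarinet, house 3 = juice/nurse/trumpet, house 4 = wine/lawyer/cello.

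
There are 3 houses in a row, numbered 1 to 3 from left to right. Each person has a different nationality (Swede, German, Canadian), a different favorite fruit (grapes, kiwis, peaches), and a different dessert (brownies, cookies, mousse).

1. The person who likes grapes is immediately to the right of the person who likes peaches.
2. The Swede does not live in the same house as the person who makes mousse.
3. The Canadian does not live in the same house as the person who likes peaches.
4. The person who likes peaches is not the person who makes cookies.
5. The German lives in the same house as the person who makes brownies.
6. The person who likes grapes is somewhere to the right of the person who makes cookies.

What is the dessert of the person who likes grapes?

The person who likes grapes is narrowed to house 2 or 3; consider each.
Placing it in house 2 leads to a contradiction, so it's in house 3.
By clue 1, the person who likes peaches is in house 2.
From clue 4, the person who makes cookies must be in house 1.
So house 1 gets kiwis for favorite fruit.
The Canadian is narrowed to house 1 or 3; consider each.
Placing it in house 1 leads to a contradiction, so it's in house 3.
So house 1 gets Swede for nationality.
The only nationality still possible for house 2 is German.
Clue 5: the person who makes brownies is in house 2.
The only dessert still possible for house 3 is mousse.
So: house 1 = Swede/kiwis/cookies, house 2 = German/peaches/brownies, house 3 = Canadian/grapes/mousse.

mousse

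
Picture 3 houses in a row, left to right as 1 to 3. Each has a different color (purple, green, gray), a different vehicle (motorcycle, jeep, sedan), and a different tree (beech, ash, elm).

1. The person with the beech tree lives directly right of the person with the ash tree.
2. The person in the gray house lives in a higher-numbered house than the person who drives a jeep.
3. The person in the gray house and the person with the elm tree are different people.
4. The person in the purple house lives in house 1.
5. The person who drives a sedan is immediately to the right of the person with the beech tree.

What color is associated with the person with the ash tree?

From clue 4, the person in the purple house must be in house 1.
Clue 5: the person who drives a sedan is in house 3.
From clue 5, the person with the beech tree must be in house 2.
House 1's tree must be ash (nothing else left).
So house 3 gets elm for tree.
Clue 3: the person in the gray house is in house 2.
House 3's color must be green (nothing else left).
Clue 2: the person who drives a jeep is in house 1.
That leaves motorcycle as the vehicle for house 2.
So: house 1 = purple/jeep/ash, house 2 = gray/motorcycle/beech, house 3 = green/sedan/elm.

purple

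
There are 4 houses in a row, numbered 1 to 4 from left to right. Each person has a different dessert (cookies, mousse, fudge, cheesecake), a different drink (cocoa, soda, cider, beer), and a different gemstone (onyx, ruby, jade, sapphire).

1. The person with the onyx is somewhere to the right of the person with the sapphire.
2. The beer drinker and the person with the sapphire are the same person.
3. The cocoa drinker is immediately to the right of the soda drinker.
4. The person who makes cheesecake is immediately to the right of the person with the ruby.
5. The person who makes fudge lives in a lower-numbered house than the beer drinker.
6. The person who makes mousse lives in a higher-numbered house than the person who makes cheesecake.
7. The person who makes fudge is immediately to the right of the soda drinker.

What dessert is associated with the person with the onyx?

mousse

From clue 7, the person who makes fudge must be in house 2.
The soda drinker is in house 1 (clue 7).
The only dessert still possible for house 1 is cookies.
The only dessert still possible for house 3 is cheesecake.
House 4's dessert must be mousse (nothing else left).
Clue 3 places the cocoa drinker in house 2.
Clue 4 places the person with the ruby in house 2.
Clue 5: the beer drinker is in house 3.
So house 4 gets cider for drink.
So house 1 gets jade for gemstone.
House 3's gemstone must be sapphire (nothing else left).
House 4's gemstone must be onyx (nothing else left).
So: house 1 = cookies/soda/jade, house 2 = fudge/cocoa/ruby, house 3 = cheesecake/beer/sapphire, house 4 = mousse/cider/onyx.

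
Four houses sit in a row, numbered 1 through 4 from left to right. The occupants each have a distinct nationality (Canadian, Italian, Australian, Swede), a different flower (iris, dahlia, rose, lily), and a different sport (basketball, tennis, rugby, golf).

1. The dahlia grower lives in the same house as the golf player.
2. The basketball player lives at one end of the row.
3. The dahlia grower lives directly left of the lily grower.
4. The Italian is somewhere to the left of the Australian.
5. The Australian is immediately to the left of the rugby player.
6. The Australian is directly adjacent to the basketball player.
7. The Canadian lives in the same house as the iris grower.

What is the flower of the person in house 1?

rose

The Australian is narrowed to house 2 or 3; consider each.
Placing it in house 3 leads to a contradiction, so it's in house 2.
From clue 4, the Italian must be in house 1.
Clue 5: the rugby player is in house 3.
Clue 6 places the basketball player in house 1.
House 2 sport: only golf fits.
So house 4 gets tennis for sport.
From clue 1, the dahlia grower must be in house 2.
Clue 3: the lily grower is in house 3.
House 1's flower must be rose (nothing else left).
House 4 flower: only iris fits.
From clue 7, the Canadian must be in house 4.
House 3's nationality must be Swede (nothing else left).
So: house 1 = Italian/rose/basketball, house 2 = Australian/dahlia/golf, house 3 = Swede/lily/rugby, house 4 = Canadian/iris/tennis.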